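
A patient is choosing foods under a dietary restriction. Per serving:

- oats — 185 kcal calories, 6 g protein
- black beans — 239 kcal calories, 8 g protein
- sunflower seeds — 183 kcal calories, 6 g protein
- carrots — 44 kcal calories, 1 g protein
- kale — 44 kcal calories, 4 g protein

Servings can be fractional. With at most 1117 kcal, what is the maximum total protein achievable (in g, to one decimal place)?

101.5 g

Protein per kcal: kale 0.09091, black beans 0.03347, sunflower seeds 0.03279, oats 0.03243, carrots 0.02273.
With no serving limits, spend the whole calories allowance on kale: 1117 kcal / 44 kcal × 4 g = 101.5 g.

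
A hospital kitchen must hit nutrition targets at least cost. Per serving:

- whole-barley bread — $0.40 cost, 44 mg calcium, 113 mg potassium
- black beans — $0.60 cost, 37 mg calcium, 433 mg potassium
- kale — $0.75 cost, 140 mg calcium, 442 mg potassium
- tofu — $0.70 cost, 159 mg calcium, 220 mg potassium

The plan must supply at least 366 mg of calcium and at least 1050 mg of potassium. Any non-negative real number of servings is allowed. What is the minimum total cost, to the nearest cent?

$1.90

This is a tiny linear program; its minimum lies at a vertex of the feasible set. List the vertices and price them.
whole-barley bread only: max(366/44, 1050/113) = 9.292 servings → $3.72.
black beans only: max(366/37, 1050/433) = 9.892 servings → $5.94.
kale only: max(366/140, 1050/442) = 2.614 servings → $1.96.
tofu only: max(366/159, 1050/220) = 4.773 servings → $3.34.
whole-barley bread + black beans with both tight: 8.044 servings and 0.3256 servings → $3.41.
whole-barley bread + kale with both tight: 4.072 servings and 1.335 servings → $2.63.
whole-barley bread + tofu: the both-tight solution has a negative serving — not a feasible corner.
black beans + kale: intersection lies outside the first quadrant.
black beans + tofu with both tight: 1.424 servings and 1.971 servings → $2.23.
kale + tofu with both tight: 2.189 servings and 0.3742 servings → $1.90.
The minimum over all feasible corners is $1.90.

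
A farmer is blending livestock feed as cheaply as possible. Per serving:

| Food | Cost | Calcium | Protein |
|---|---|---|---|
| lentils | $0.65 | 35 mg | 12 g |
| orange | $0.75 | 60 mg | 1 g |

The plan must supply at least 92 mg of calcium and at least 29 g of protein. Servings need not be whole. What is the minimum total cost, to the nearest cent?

$1.66

At the optimum either one food covers both requirements or two foods hit both targets exactly; no other combination can be cheaper.
lentils only: max(92/35, 29/12) = 2.629 servings → $1.71.
orange only: max(92/60, 29/1) = 29 servings → $21.75.
lentils + orange with both tight: 2.406 servings and 0.1299 servings → $1.66.
Cheapest feasible corner: $1.66.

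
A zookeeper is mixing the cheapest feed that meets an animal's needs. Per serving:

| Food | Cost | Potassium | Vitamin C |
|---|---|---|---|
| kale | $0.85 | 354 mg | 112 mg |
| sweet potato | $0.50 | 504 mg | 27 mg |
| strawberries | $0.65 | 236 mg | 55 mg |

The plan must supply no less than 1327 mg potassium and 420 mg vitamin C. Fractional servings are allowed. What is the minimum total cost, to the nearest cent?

$3.19

For a min-cost LP with two ≥-constraints, a basic feasible solution has at most two positive variables.
kale only: max(1327/354, 420/112) = 3.75 servings → $3.19.
sweet potato only: max(1327/504, 420/27) = 15.56 servings → $7.78.
strawberries only: max(1327/236, 420/55) = 7.636 servings → $4.96.
kale + sweet potato with both targets exact would need a negative amount; discard.
kale + strawberries: intersection lies outside the first quadrant.
sweet potato + strawberries: the both-tight solution has a negative serving — not a feasible corner.
So the least-cost plan costs $3.19.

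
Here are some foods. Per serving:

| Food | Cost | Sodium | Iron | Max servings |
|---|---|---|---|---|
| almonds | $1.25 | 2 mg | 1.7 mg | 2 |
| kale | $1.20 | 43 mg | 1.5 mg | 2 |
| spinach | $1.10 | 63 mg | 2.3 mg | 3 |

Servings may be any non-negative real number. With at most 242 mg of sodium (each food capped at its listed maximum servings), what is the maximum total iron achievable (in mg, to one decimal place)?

Iron per mg sodium: almonds 0.85, spinach 0.03651, kale 0.03488.
Take 2 servings of almonds: uses 4 mg sodium, +3.4 mg iron (running total 3.4 mg).
Take 3 servings of spinach: uses 189 mg sodium, +6.9 mg iron (running total 10.3 mg).
Take 1.14 servings of kale: uses 49 mg sodium, +1.7 mg iron (running total 12.0 mg).
Filling greedily by iron-per-mg sodium is optimal for one linear limit, giving 12.0 mg.

12.0 mg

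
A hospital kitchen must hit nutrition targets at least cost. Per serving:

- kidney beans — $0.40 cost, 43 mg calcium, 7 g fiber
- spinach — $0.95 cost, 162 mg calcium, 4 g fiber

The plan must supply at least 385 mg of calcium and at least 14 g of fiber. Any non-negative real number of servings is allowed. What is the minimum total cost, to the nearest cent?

$2.37

An LP optimum is at a vertex; with two nutrient constraints at most two foods are used. Check each candidate.
kidney beans only: max(385/43, 14/7) = 8.953 servings → $3.58.
spinach only: max(385/162, 14/4) = 3.5 servings → $3.33.
kidney beans + spinach with both tight: 0.7568 servings and 2.176 servings → $2.37.
So the least-cost plan costs $2.37.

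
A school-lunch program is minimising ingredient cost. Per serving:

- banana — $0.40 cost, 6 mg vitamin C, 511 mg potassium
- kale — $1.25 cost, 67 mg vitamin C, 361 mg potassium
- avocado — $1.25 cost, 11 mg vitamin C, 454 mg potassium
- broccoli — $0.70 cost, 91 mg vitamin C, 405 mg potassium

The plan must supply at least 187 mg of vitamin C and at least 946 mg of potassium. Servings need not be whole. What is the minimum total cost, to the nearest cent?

$1.52

The cheapest plan sits at a corner of the feasible region — with two constraints it uses at most two foods.
banana only: max(187/6, 946/511) = 31.17 servings → $12.47.
kale only: max(187/67, 946/361) = 2.791 servings → $3.49.
avocado only: max(187/11, 946/454) = 17 servings → $21.25.
broccoli only: max(187/91, 946/405) = 2.336 servings → $1.64.
banana + kale: intersection lies outside the first quadrant.
banana + avocado: intersection lies outside the first quadrant.
banana + broccoli with both tight: 0.2349 servings and 2.039 servings → $1.52.
kale + avocado with both targets exact would need a negative amount; discard.
kale + broccoli with both tight: 1.811 servings and 0.7217 servings → $2.77.
avocado + broccoli with both tight: 0.2808 servings and 2.021 servings → $1.77.
The minimum over all feasible corners is $1.52.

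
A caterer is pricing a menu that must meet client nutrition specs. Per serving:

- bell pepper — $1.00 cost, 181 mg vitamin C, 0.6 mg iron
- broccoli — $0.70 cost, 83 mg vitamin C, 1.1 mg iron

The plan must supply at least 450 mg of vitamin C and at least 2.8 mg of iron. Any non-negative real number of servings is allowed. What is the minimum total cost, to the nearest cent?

$2.87

Two binding constraints pin down two serving amounts, so the optimal mix uses at most two foods. The candidates are each food alone (scaled to the tighter of vitamin C/iron) and each pair with both constraints tight.
bell pepper only: max(450/181, 2.8/0.6) = 4.667 servings → $4.67.
broccoli only: max(450/83, 2.8/1.1) = 5.422 servings → $3.80.
bell pepper + broccoli with both tight: 1.759 servings and 1.586 servings → $2.87.
So the least-cost plan costs $2.87.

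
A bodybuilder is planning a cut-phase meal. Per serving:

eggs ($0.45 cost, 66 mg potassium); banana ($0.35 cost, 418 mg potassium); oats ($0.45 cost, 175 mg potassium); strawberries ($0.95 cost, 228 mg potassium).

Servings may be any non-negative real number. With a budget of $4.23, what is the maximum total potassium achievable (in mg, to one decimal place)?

Potassium per dollar: banana 1194, oats 388.9, strawberries 240, eggs 146.7.
With no serving limits, spend the whole cost allowance on banana: $4.23 / $0.35 × 418 mg = 5051.8 mg.

5051.8 mg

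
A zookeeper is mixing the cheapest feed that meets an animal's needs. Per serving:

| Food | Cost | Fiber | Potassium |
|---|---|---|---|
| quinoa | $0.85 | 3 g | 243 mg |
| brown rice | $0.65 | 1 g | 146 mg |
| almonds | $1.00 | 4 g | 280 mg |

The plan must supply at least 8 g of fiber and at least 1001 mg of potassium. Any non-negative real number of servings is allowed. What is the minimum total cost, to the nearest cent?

With two linear requirements the optimum uses one or two foods; enumerate the corners.
quinoa only: max(8/3, 1001/243) = 4.119 servings → $3.50.
brown rice only: max(8/1, 1001/146) = 8 servings → $5.20.
almonds only: max(8/4, 1001/280) = 3.575 servings → $3.58.
quinoa + brown rice with both tight: 0.8564 servings and 5.431 servings → $4.26.
quinoa + almonds with both targets exact would need a negative amount; discard.
brown rice + almonds with both tight: 5.803 servings and 0.5493 servings → $4.32.
The minimum over all feasible corners is $3.50.

$3.50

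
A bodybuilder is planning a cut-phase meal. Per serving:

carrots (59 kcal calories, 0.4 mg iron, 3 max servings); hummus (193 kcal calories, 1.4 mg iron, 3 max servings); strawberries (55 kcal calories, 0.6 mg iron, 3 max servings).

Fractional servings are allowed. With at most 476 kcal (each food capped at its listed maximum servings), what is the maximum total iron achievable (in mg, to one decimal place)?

Iron per kcal: strawberries 0.01091, hummus 0.007254, carrots 0.00678.
Take 3 servings of strawberries: uses 165 kcal, +1.8 mg iron (running total 1.8 mg).
Take 1.611 servings of hummus: uses 311 kcal, +2.3 mg iron (running total 4.1 mg).
Filling greedily by iron-per-kcal is optimal for one linear limit, giving 4.1 mg.

4.1 mg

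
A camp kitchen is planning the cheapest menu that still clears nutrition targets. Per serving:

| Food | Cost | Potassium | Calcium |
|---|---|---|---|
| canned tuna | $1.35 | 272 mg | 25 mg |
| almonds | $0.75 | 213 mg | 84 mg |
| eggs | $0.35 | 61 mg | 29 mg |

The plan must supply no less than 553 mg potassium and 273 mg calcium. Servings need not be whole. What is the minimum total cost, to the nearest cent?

A basic optimal solution has at most two foods positive. Try each food alone and each pair with both targets met exactly.
canned tuna only: max(553/272, 273/25) = 10.92 servings → $14.74.
almonds only: max(553/213, 273/84) = 3.25 servings → $2.44.
eggs only: max(553/61, 273/29) = 9.414 servings → $3.29.
canned tuna + almonds with both targets exact would need a negative amount; discard.
canned tuna + eggs: intersection lies outside the first quadrant.
almonds + eggs with both targets exact would need a negative amount; discard.
So the least-cost plan costs $2.44.

$2.44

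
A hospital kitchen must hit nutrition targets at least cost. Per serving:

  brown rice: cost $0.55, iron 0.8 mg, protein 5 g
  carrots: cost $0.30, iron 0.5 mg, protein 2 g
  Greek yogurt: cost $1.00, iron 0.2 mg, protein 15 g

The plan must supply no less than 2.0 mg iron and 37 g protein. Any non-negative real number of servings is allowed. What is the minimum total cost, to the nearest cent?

This is a tiny linear program; its minimum lies at a vertex of the feasible set. List the vertices and price them.
brown rice only: max(2.0/0.8, 37/5) = 7.4 servings → $4.07.
carrots only: max(2.0/0.5, 37/2) = 18.5 servings → $5.55.
Greek yogurt only: max(2.0/0.2, 37/15) = 10 servings → $10.00.
brown rice + carrots: intersection lies outside the first quadrant.
brown rice + Greek yogurt with both tight: 2.055 servings and 1.782 servings → $2.91.
carrots + Greek yogurt with both tight: 3.183 servings and 2.042 servings → $3.00.
Cheapest feasible corner: $2.91.

$2.91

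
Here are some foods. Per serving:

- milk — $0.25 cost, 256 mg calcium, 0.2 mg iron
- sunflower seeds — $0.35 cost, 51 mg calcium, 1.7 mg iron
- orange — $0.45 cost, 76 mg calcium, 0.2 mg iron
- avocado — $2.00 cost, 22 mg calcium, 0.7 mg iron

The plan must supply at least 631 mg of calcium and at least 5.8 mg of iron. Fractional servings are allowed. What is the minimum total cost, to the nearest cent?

$1.58

Check every corner: each single food scaled to meet both minima, and each pair solved so both constraints bind.
milk only: max(631/256, 5.8/0.2) = 29 servings → $7.25.
sunflower seeds only: max(631/51, 5.8/1.7) = 12.37 servings → $4.33.
orange only: max(631/76, 5.8/0.2) = 29 servings → $13.05.
avocado only: max(631/22, 5.8/0.7) = 28.68 servings → $57.36.
milk + sunflower seeds with both tight: 1.828 servings and 3.197 servings → $1.58.
milk + orange with both targets exact would need a negative amount; discard.
milk + avocado with both tight: 1.797 servings and 7.772 servings → $15.99.
sunflower seeds + orange with both tight: 2.644 servings and 6.529 servings → $3.86.
sunflower seeds + avocado: the both-tight solution has a negative serving — not a feasible corner.
orange + avocado with both tight: 6.436 servings and 6.447 servings → $15.79.
The minimum over all feasible corners is $1.58.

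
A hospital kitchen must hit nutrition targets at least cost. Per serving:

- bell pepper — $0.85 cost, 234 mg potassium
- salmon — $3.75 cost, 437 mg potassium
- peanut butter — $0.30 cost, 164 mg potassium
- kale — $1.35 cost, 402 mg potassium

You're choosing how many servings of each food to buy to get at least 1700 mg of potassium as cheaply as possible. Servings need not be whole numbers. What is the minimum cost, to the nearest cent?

Cost per mg of potassium: peanut butter $0.0018, kale $0.0034, bell pepper $0.0036, salmon $0.0086.
With no serving limits, use only peanut butter: 1700 mg / 164 mg = 10.37 servings × $0.30 = $3.11.

$3.11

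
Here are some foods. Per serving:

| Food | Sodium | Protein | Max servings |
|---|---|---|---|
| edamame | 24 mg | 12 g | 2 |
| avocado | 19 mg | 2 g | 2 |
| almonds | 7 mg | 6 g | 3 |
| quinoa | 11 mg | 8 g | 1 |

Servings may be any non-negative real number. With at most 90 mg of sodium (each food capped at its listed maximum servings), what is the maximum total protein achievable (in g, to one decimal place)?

51.1 g

Protein per mg sodium: almonds 0.8571, quinoa 0.7273, edamame 0.5, avocado 0.1053.
Take 3 servings of almonds: uses 21 mg sodium, +18.0 g protein (running total 18.0 g).
Take 1 serving of quinoa: uses 11 mg sodium, +8.0 g protein (running total 26.0 g).
Take 2 servings of edamame: uses 48 mg sodium, +24.0 g protein (running total 50.0 g).
Take 0.5263 servings of avocado: uses 10 mg sodium, +1.1 g protein (running total 51.1 g).
Greedy by best ratio exhausts the sodium allowance optimally: 51.1 g.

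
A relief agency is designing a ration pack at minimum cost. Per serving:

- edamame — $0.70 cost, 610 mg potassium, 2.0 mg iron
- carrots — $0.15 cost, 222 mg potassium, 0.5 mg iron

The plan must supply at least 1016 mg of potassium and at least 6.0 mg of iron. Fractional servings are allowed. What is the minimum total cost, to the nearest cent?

edamame only: max(1016/610, 6.0/2.0) = 3 servings → $2.10.
carrots only: max(1016/222, 6.0/0.5) = 12 servings → $1.80.
edamame + carrots: intersection lies outside the first quadrant.
The minimum over all feasible corners is $1.80.

$1.80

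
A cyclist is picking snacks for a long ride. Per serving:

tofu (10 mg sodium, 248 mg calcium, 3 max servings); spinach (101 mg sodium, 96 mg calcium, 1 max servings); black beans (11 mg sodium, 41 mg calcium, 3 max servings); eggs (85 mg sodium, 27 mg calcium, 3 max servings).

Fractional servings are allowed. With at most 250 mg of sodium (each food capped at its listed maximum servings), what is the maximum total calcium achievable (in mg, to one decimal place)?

Calcium per mg sodium: tofu 24.8, black beans 3.727, spinach 0.9505, eggs 0.3176.
Take 3 servings of tofu: uses 30 mg sodium, +744.0 mg calcium (running total 744.0 mg).
Take 3 servings of black beans: uses 33 mg sodium, +123.0 mg calcium (running total 867.0 mg).
Take 1 serving of spinach: uses 101 mg sodium, +96.0 mg calcium (running total 963.0 mg).
Take 1.012 servings of eggs: uses 86 mg sodium, +27.3 mg calcium (running total 990.3 mg).
Greedy by best ratio exhausts the sodium allowance optimally: 990.3 mg.

990.3 mg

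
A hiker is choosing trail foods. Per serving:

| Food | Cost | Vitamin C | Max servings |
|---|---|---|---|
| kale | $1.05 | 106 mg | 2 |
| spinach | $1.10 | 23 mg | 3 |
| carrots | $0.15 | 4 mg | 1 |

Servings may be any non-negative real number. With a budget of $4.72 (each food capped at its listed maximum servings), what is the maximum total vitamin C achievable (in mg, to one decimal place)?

Vitamin C per dollar: kale 101, carrots 26.67, spinach 20.91.
Take 2 servings of kale: spends $2.10, +212.0 mg vitamin C (running total 212.0 mg).
Take 1 serving of carrots: spends $0.15, +4.0 mg vitamin C (running total 216.0 mg).
Take 2.245 servings of spinach: spends $2.47, +51.6 mg vitamin C (running total 267.6 mg).
Greedy by best ratio exhausts the cost allowance optimally: 267.6 mg.

267.6 mg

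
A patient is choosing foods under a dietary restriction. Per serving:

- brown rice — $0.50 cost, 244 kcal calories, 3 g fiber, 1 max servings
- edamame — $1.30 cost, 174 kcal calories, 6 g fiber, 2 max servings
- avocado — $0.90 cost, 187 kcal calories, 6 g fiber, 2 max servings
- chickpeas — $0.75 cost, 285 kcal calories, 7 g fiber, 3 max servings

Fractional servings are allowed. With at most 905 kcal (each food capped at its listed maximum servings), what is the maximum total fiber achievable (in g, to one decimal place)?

Fiber per kcal: edamame 0.03448, avocado 0.03209, chickpeas 0.02456, brown rice 0.0123.
Take 2 servings of edamame: uses 348 kcal, +12.0 g fiber (running total 12.0 g).
Take 2 servings of avocado: uses 374 kcal, +12.0 g fiber (running total 24.0 g).
Take 0.6421 servings of chickpeas: uses 183 kcal, +4.5 g fiber (running total 28.5 g).
Filling greedily by fiber-per-kcal is optimal for one linear limit, giving 28.5 g.

28.5 g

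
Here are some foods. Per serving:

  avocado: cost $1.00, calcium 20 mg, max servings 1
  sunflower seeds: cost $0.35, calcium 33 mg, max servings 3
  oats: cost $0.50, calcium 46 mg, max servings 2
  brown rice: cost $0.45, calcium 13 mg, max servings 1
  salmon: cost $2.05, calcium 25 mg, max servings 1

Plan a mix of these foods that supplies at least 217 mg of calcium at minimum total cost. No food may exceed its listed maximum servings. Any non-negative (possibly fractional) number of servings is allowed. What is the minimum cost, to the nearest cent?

$3.15

Cost per mg of calcium: sunflower seeds $0.0106, oats $0.0109, brown rice $0.0346, avocado $0.0500, salmon $0.0820.
Take 3 servings of sunflower seeds: +99.0 mg calcium for $1.05 (total $1.05, still need 118.0 mg).
Take 2 servings of oats: +92.0 mg calcium for $1.00 (total $2.05, still need 26.0 mg).
Take 1 serving of brown rice: +13.0 mg calcium for $0.45 (total $2.50, still need 13.0 mg).
Take 0.65 servings of avocado: +13.0 mg calcium for $0.65 (total $3.15, still need 0.0 mg).
Filling from the cheapest source first is optimal under one linear minimum: $3.15.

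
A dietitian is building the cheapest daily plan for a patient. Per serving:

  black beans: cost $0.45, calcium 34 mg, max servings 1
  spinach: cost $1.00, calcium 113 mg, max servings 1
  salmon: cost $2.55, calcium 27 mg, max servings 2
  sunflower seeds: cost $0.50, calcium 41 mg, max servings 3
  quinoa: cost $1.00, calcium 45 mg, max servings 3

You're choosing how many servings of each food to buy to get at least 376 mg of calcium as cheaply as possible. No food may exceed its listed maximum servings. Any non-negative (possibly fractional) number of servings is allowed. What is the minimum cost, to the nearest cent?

Cost per mg of calcium: spinach $0.0088, sunflower seeds $0.0122, black beans $0.0132, quinoa $0.0222, salmon $0.0944.
Take 1 serving of spinach: +113.0 mg calcium for $1.00 (total $1.00, still need 263.0 mg).
Take 3 servings of sunflower seeds: +123.0 mg calcium for $1.50 (total $2.50, still need 140.0 mg).
Take 1 serving of black beans: +34.0 mg calcium for $0.45 (total $2.95, still need 106.0 mg).
Take 2.356 servings of quinoa: +106.0 mg calcium for $2.36 (total $5.31, still need 0.0 mg).
Greedy by cheapest-per-mg is optimal for a single linear constraint, so the minimum cost is $5.31.

$5.31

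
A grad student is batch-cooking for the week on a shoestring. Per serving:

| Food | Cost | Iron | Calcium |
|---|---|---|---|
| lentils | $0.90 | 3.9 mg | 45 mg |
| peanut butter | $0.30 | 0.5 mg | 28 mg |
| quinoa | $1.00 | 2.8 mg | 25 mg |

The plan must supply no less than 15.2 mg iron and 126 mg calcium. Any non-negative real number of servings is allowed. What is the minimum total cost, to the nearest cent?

$3.51

A basic optimal solution has at most two foods positive. Try each food alone and each pair with both targets met exactly.
lentils only: max(15.2/3.9, 126/45) = 3.897 servings → $3.51.
peanut butter only: max(15.2/0.5, 126/28) = 30.4 servings → $9.12.
quinoa only: max(15.2/2.8, 126/25) = 5.429 servings → $5.43.
lentils + peanut butter: the both-tight solution has a negative serving — not a feasible corner.
lentils + quinoa: intersection lies outside the first quadrant.
peanut butter + quinoa: the both-tight solution has a negative serving — not a feasible corner.
The minimum over all feasible corners is $3.51.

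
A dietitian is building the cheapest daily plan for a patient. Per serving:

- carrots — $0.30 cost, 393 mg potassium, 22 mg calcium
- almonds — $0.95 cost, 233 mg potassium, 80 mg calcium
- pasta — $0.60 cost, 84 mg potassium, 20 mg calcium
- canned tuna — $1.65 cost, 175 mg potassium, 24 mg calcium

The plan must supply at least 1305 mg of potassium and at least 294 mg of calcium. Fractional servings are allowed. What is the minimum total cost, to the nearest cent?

carrots only: max(1305/393, 294/22) = 13.36 servings → $4.01.
almonds only: max(1305/233, 294/80) = 5.601 servings → $5.32.
pasta only: max(1305/84, 294/20) = 15.54 servings → $9.32.
canned tuna only: max(1305/175, 294/24) = 12.25 servings → $20.21.
carrots + almonds with both tight: 1.364 servings and 3.3 servings → $3.54.
carrots + pasta with both tight: 0.2335 servings and 14.44 servings → $8.74.
carrots + canned tuna with both targets exact would need a negative amount; discard.
almonds + pasta: intersection lies outside the first quadrant.
almonds + canned tuna with both tight: 2.394 servings and 4.27 servings → $9.32.
pasta + canned tuna with both tight: 13.56 servings and 0.9461 servings → $9.70.
The minimum over all feasible corners is $3.54.

$3.54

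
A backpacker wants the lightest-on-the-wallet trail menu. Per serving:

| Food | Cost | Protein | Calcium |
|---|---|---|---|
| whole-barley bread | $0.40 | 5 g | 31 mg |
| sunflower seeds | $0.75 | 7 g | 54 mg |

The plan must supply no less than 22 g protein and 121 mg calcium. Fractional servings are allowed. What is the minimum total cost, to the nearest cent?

whole-barley bread only: max(22/5, 121/31) = 4.4 servings → $1.76.
sunflower seeds only: max(22/7, 121/54) = 3.143 servings → $2.36.
whole-barley bread + sunflower seeds: the both-tight solution has a negative serving — not a feasible corner.
The minimum over all feasible corners is $1.76.

$1.76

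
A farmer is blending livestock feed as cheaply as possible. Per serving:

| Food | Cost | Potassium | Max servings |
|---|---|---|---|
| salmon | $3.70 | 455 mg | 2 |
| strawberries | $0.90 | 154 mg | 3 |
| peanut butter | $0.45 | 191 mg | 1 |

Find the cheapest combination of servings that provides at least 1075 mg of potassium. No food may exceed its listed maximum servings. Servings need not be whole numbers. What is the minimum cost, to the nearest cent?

Cost per mg of potassium: peanut butter $0.0024, strawberries $0.0058, salmon $0.0081.
Take 1 serving of peanut butter: +191.0 mg potassium for $0.45 (total $0.45, still need 884.0 mg).
Take 3 servings of strawberries: +462.0 mg potassium for $2.70 (total $3.15, still need 422.0 mg).
Take 0.9275 servings of salmon: +422.0 mg potassium for $3.43 (total $6.58, still need 0.0 mg).
Filling from the cheapest source first is optimal under one linear minimum: $6.58.

$6.58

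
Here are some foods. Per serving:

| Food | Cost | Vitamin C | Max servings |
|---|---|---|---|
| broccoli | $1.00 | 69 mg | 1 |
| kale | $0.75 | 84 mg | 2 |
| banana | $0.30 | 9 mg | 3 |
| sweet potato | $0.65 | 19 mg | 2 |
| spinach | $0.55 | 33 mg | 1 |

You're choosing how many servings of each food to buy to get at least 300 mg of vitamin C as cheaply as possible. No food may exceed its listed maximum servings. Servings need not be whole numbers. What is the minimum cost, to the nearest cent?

Cost per mg of vitamin C: kale $0.0089, broccoli $0.0145, spinach $0.0167, banana $0.0333, sweet potato $0.0342.
Take 2 servings of kale: +168.0 mg vitamin C for $1.50 (total $1.50, still need 132.0 mg).
Take 1 serving of broccoli: +69.0 mg vitamin C for $1.00 (total $2.50, still need 63.0 mg).
Take 1 serving of spinach: +33.0 mg vitamin C for $0.55 (total $3.05, still need 30.0 mg).
Take 3 servings of banana: +27.0 mg vitamin C for $0.90 (total $3.95, still need 3.0 mg).
Take 0.1579 servings of sweet potato: +3.0 mg vitamin C for $0.10 (total $4.05, still need 0.0 mg).
Greedy by cheapest-per-mg is optimal for a single linear constraint, so the minimum cost is $4.05.

$4.05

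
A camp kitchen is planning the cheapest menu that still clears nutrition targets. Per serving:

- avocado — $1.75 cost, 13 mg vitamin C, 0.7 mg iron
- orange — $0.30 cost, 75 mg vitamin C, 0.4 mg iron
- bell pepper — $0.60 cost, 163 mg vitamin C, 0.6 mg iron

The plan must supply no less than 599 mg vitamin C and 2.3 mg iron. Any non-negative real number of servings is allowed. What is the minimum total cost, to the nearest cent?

$2.22

An LP optimum is at a vertex; with two nutrient constraints at most two foods are used. Check each candidate.
avocado only: max(599/13, 2.3/0.7) = 46.08 servings → $80.63.
orange only: max(599/75, 2.3/0.4) = 7.987 servings → $2.40.
bell pepper only: max(599/163, 2.3/0.6) = 3.833 servings → $2.30.
avocado + orange: intersection lies outside the first quadrant.
avocado + bell pepper with both tight: 0.1458 servings and 3.663 servings → $2.45.
orange + bell pepper with both tight: 0.7673 servings and 3.322 servings → $2.22.
The minimum over all feasible corners is $2.22.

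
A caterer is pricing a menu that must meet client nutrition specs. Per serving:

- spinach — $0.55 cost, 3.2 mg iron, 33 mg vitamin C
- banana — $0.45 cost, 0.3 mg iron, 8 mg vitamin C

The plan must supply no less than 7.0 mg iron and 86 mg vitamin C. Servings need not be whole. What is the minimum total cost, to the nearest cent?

A basic optimal solution has at most two foods positive. Try each food alone and each pair with both targets met exactly.
spinach only: max(7.0/3.2, 86/33) = 2.606 servings → $1.43.
banana only: max(7.0/0.3, 86/8) = 23.33 servings → $10.50.
spinach + banana with both tight: 1.924 servings and 2.815 servings → $2.32.
So the least-cost plan costs $1.43.

$1.43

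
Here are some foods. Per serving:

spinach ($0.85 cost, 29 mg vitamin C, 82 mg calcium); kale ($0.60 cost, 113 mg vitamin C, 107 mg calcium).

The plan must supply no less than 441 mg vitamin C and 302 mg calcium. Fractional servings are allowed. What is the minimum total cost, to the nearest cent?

$2.34

The cheapest plan sits at a corner of the feasible region — with two constraints it uses at most two foods.
spinach only: max(441/29, 302/82) = 15.21 servings → $12.93.
kale only: max(441/113, 302/107) = 3.903 servings → $2.34.
spinach + kale with both targets exact would need a negative amount; discard.
The minimum over all feasible corners is $2.34.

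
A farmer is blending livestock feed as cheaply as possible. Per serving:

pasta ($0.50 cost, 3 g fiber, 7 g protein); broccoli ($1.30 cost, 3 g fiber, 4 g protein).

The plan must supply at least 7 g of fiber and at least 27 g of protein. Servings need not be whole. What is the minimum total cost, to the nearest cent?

Compare the cost at each extreme point of the feasible region.
pasta only: max(7/3, 27/7) = 3.857 servings → $1.93.
broccoli only: max(7/3, 27/4) = 6.75 servings → $8.78.
pasta + broccoli with both targets exact would need a negative amount; discard.
Cheapest feasible corner: $1.93.

$1.93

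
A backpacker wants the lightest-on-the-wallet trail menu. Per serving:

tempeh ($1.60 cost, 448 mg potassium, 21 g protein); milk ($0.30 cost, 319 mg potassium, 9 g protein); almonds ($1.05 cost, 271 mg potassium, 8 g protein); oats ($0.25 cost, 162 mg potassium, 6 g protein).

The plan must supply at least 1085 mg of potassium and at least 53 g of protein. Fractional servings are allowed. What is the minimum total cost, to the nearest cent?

Two binding constraints pin down two serving amounts, so the optimal mix uses at most two foods. The candidates are each food alone (scaled to the tighter of potassium/protein) and each pair with both constraints tight.
tempeh only: max(1085/448, 53/21) = 2.524 servings → $4.04.
milk only: max(1085/319, 53/9) = 5.889 servings → $1.77.
almonds only: max(1085/271, 53/8) = 6.625 servings → $6.96.
oats only: max(1085/162, 53/6) = 8.833 servings → $2.21.
tempeh + milk: intersection lies outside the first quadrant.
tempeh + almonds with both targets exact would need a negative amount; discard.
tempeh + oats with both targets exact would need a negative amount; discard.
milk + almonds with both targets exact would need a negative amount; discard.
milk + oats with both targets exact would need a negative amount; discard.
almonds + oats: intersection lies outside the first quadrant.
Cheapest feasible corner: $1.77.

$1.77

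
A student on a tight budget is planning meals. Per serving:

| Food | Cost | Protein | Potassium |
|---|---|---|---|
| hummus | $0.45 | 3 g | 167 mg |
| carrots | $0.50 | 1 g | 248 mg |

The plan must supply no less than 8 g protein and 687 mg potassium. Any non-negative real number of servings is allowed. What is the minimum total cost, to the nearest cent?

An LP optimum is at a vertex; with two nutrient constraints at most two foods are used. Check each candidate.
hummus only: max(8/3, 687/167) = 4.114 servings → $1.85.
carrots only: max(8/1, 687/248) = 8 servings → $4.00.
hummus + carrots with both tight: 2.248 servings and 1.256 servings → $1.64.
The minimum over all feasible corners is $1.64.

$1.64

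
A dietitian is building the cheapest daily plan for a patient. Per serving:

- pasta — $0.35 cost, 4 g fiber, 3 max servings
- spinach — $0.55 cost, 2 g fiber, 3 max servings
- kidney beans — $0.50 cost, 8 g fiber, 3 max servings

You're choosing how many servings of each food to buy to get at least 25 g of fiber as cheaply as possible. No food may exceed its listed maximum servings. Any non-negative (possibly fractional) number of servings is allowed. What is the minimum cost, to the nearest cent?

Cost per g of fiber: kidney beans $0.0625, pasta $0.0875, spinach $0.2750.
Take 3 servings of kidney beans: +24.0 g fiber for $1.50 (total $1.50, still need 1.0 g).
Take 0.25 servings of pasta: +1.0 g fiber for $0.09 (total $1.59, still need 0.0 g).
Filling from the cheapest source first is optimal under one linear minimum: $1.59.

$1.59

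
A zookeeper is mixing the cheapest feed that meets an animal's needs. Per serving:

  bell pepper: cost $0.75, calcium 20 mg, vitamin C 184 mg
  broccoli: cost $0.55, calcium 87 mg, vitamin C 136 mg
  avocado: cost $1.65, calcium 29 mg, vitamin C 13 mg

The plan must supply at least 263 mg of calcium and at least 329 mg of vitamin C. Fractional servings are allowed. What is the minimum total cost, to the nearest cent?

$1.66

This is a tiny linear program; its minimum lies at a vertex of the feasible set. List the vertices and price them.
bell pepper only: max(263/20, 329/184) = 13.15 servings → $9.86.
broccoli only: max(263/87, 329/136) = 3.023 servings → $1.66.
avocado only: max(263/29, 329/13) = 25.31 servings → $41.76.
bell pepper + broccoli: intersection lies outside the first quadrant.
bell pepper + avocado with both tight: 1.206 servings and 8.237 servings → $14.50.
broccoli + avocado with both tight: 2.176 servings and 2.54 servings → $5.39.
The minimum over all feasible corners is $1.66.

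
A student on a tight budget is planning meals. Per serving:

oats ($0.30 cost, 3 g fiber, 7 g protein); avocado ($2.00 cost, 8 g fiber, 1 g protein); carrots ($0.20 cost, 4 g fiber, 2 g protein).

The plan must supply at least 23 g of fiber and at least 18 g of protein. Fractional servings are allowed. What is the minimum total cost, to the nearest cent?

At the optimum either one food covers both requirements or two foods hit both targets exactly; no other combination can be cheaper.
oats only: max(23/3, 18/7) = 7.667 servings → $2.30.
avocado only: max(23/8, 18/1) = 18 servings → $36.00.
carrots only: max(23/4, 18/2) = 9 servings → $1.80.
oats + avocado with both tight: 2.283 servings and 2.019 servings → $4.72.
oats + carrots with both tight: 1.182 servings and 4.864 servings → $1.33.
avocado + carrots: the both-tight solution has a negative serving — not a feasible corner.
So the least-cost plan costs $1.33.

$1.33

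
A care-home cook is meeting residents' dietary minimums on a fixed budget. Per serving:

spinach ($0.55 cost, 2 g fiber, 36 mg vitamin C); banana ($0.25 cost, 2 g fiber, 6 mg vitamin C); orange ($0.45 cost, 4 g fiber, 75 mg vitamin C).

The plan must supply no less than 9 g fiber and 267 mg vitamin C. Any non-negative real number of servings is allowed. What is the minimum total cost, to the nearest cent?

$1.60

The cheapest plan sits at a corner of the feasible region — with two constraints it uses at most two foods.
spinach only: max(9/2, 267/36) = 7.417 servings → $4.08.
banana only: max(9/2, 267/6) = 44.5 servings → $11.12.
orange only: max(9/4, 267/75) = 3.56 servings → $1.60.
spinach + banana with both targets exact would need a negative amount; discard.
spinach + orange: the both-tight solution has a negative serving — not a feasible corner.
banana + orange: the both-tight solution has a negative serving — not a feasible corner.
So the least-cost plan costs $1.60.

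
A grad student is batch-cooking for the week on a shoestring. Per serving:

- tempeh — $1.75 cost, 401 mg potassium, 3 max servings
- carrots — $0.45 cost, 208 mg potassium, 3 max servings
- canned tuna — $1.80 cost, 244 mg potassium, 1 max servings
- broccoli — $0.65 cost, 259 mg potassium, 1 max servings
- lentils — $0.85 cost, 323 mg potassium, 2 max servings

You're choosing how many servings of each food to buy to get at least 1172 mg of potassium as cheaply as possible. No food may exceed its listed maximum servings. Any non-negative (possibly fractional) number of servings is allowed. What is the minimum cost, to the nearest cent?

$2.76

Cost per mg of potassium: carrots $0.0022, broccoli $0.0025, lentils $0.0026, tempeh $0.0044, canned tuna $0.0074.
Take 3 servings of carrots: +624.0 mg potassium for $1.35 (total $1.35, still need 548.0 mg).
Take 1 serving of broccoli: +259.0 mg potassium for $0.65 (total $2.00, still need 289.0 mg).
Take 0.8947 servings of lentils: +289.0 mg potassium for $0.76 (total $2.76, still need 0.0 mg).
Greedy by cheapest-per-mg is optimal for a single linear constraint, so the minimum cost is $2.76.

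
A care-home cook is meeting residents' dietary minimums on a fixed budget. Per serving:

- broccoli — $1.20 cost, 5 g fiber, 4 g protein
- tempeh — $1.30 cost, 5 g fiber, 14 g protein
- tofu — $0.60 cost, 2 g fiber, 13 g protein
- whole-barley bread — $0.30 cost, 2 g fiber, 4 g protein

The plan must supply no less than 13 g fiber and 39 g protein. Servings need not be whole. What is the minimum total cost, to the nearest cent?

Check every corner: each single food scaled to meet both minima, and each pair solved so both constraints bind.
broccoli only: max(13/5, 39/4) = 9.75 servings → $11.70.
tempeh only: max(13/5, 39/14) = 2.786 servings → $3.62.
tofu only: max(13/2, 39/13) = 6.5 servings → $3.90.
whole-barley bread only: max(13/2, 39/4) = 9.75 servings → $2.92.
broccoli + tempeh with both targets exact would need a negative amount; discard.
broccoli + tofu with both tight: 1.596 servings and 2.509 servings → $3.42.
broccoli + whole-barley bread: the both-tight solution has a negative serving — not a feasible corner.
tempeh + tofu with both tight: 2.459 servings and 0.3514 servings → $3.41.
tempeh + whole-barley bread: the both-tight solution has a negative serving — not a feasible corner.
tofu + whole-barley bread with both tight: 1.444 servings and 5.056 servings → $2.38.
The minimum over all feasible corners is $2.38.

$2.38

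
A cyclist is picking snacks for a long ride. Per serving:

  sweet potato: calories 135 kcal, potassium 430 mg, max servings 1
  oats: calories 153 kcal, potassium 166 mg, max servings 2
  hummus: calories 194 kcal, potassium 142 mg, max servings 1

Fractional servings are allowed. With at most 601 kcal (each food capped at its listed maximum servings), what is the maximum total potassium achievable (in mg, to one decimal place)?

879.1 mg

Potassium per kcal: sweet potato 3.185, oats 1.085, hummus 0.732.
Take 1 serving of sweet potato: uses 135 kcal, +430.0 mg potassium (running total 430.0 mg).
Take 2 servings of oats: uses 306 kcal, +332.0 mg potassium (running total 762.0 mg).
Take 0.8247 servings of hummus: uses 160 kcal, +117.1 mg potassium (running total 879.1 mg).
Greedy by best ratio exhausts the calories allowance optimally: 879.1 mg.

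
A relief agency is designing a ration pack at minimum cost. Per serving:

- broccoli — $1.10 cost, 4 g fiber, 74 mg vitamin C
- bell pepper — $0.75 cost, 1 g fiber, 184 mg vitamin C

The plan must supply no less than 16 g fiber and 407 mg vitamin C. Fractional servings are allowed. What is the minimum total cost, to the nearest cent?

$4.72

Check every corner: each single food scaled to meet both minima, and each pair solved so both constraints bind.
broccoli only: max(16/4, 407/74) = 5.5 servings → $6.05.
bell pepper only: max(16/1, 407/184) = 16 servings → $12.00.
broccoli + bell pepper with both tight: 3.832 servings and 0.6707 servings → $4.72.
The minimum over all feasible corners is $4.72.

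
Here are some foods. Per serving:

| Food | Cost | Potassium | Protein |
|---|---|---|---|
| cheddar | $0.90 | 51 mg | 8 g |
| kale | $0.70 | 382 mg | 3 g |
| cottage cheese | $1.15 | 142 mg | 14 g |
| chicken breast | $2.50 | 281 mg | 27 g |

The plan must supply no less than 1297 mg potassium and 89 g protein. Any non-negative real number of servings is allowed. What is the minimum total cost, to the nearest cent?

$7.82

Minimising a linear cost over {potassium ≥ 1297, protein ≥ 89, servings ≥ 0} — the optimum is at a vertex, using one or two foods.
cheddar only: max(1297/51, 89/8) = 25.43 servings → $22.89.
kale only: max(1297/382, 89/3) = 29.67 servings → $20.77.
cottage cheese only: max(1297/142, 89/14) = 9.134 servings → $10.50.
chicken breast only: max(1297/281, 89/27) = 4.616 servings → $11.54.
cheddar + kale with both tight: 10.37 servings and 2.011 servings → $10.74.
cheddar + cottage cheese with both targets exact would need a negative amount; discard.
cheddar + chicken breast: the both-tight solution has a negative serving — not a feasible corner.
kale + cottage cheese with both tight: 1.121 servings and 6.117 servings → $7.82.
kale + chicken breast with both tight: 1.057 servings and 3.179 servings → $8.69.
cottage cheese + chicken breast with both targets exact would need a negative amount; discard.
The minimum over all feasible corners is $7.82.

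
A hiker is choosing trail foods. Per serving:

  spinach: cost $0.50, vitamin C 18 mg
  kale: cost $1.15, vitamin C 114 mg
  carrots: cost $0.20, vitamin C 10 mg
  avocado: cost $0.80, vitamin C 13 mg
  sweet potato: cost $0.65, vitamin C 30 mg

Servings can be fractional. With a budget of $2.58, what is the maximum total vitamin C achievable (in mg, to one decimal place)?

Vitamin C per dollar: kale 99.13, carrots 50, sweet potato 46.15, spinach 36, avocado 16.25.
With no serving limits, spend the whole cost allowance on kale: $2.58 / $1.15 × 114 mg = 255.8 mg.

255.8 mg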